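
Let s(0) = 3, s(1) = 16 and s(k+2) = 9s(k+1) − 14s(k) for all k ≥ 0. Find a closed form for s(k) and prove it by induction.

Claim: s(k) = 2^k + 2·7^k.

Base cases: s(0) = 3 and 2^0 + 2·7^0 = 3; s(1) = 16 and 2^1 + 2·7^1 = 16.
Assume s(j) = 2^j + 2·7^j for all 0 ≤ j ≤ r, where r ≥ 1.
Then s(r+1) = 9s(r) − 14s(r−1) = 9·(2^r + 2·7^r) − 14·(2^{r−1} + 2·7^{r−1}) = (9·2 − 14)2^{r−1} + 2·(9·7 − 14)7^{r−1} = 4·2^{r−1} + 98·7^{r−1} = 2^{r+1} + 2·7^{r+1}.
This completes the inductive step, so s(k) = 2^k + 2·7^k for all k ≥ 0.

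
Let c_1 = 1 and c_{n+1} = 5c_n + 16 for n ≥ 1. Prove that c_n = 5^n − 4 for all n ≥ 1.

Base case: c_1 = 1, and 5^1 − 4 = 5 − 4 = 1.
Assume c_j = 5^j − 4 for some j ≥ 1.
Then c_{j+1} = 5c_j + 16 = 5·(5^j − 4) + 16 = 5^{j+1} − 20 + 16 = 5^{j+1} − 4.
So the formula holds for j+1, and by induction c_n = 5^n − 4 for all n ≥ 1.

c_n = 5^n − 4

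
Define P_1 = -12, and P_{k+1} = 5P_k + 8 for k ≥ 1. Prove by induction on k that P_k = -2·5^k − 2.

Base case: P_1 = -12, and -2·5^1 − 2 = -10 − 2 = -12.
Assume P_j = -2·5^j − 2 for some j ≥ 1.
Then P_{j+1} = 5P_j + 8 = 5·(-2·5^j − 2) + 8 = -10·5^j − 10 + 8 = -2·5^{j+1} − 2.
This completes the inductive step, so P_k = -2·5^k − 2 for all k ≥ 1.

P_k = -2·5^k − 2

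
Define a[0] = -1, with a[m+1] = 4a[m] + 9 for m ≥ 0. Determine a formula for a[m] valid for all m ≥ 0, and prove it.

Claim: a[m] = 2·4^m − 3.

Base case: a[0] = -1, and 2·4^0 − 3 = 2 − 3 = -1.
Assume a[k] = 2·4^k − 3 for some k ≥ 0.
Then a[k+1] = 4a[k] + 9 = 4·(2·4^k − 3) + 9 = 8·4^k − 12 + 9 = 2·4^{k+1} − 3.
Hence a[m] = 2·4^m − 3 for every m ≥ 0, by induction.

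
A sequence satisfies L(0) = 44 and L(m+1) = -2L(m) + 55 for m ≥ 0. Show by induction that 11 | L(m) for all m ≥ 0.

Base case: L(0) = 44 = 11·4, so 11 | L(0).
Assume 11 | L(k), so L(k) = 11t for some integer t.
Then L(k+1) = -2L(k) + 55 = -2·(11t) + 55 = 11(-2t + 5), so 11 | L(k+1).
Hence 11 | L(m) for every m ≥ 0, by induction.

11 | L(m)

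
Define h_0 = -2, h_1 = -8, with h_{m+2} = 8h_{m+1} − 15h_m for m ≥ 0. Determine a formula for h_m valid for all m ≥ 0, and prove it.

Claim: h_m = -5^m − 3^m.

Base cases: h_0 = -2 and -5^0 − 3^0 = -2; h_1 = -8 and -5^1 − 3^1 = -8.
Assume h_i = -5^i − 3^i for all 0 ≤ i ≤ j, where j ≥ 1.
Then h_{j+1} = 8h_j − 15h_{j−1} = 8·(-5^j − 3^j) − 15·(-5^{j−1} − 3^{j−1}) = -(8·5 − 15)5^{j−1} − (8·3 − 15)3^{j−1} = -25·5^{j−1} − 9·3^{j−1} = -5^{j+1} − 3^{j+1}.
By strong induction, h_m = -5^m − 3^m for all m ≥ 0.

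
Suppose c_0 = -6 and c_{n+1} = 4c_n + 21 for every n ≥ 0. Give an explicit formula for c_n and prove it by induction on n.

Claim: c_n = 4^n − 7.

Base case: c_0 = -6, and 4^0 − 7 = 1 − 7 = -6.
Assume c_k = 4^k − 7 for some k ≥ 0.
Then c_{k+1} = 4c_k + 21 = 4·(4^k − 7) + 21 = 4^{k+1} − 28 + 21 = 4^{k+1} − 7.
So the formula holds for k+1, and by induction c_n = 4^n − 7 for all n ≥ 0.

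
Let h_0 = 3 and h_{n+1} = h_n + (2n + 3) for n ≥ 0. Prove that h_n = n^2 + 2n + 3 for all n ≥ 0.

Base case: h_0 = 3, and 0^2 + 2·0 + 3 = 3.
Assume h_r = r^2 + 2r + 3.
Then h_{r+1} = h_r + (2r + 3) = (r^2 + 2r + 3) + (2r + 3) = r^2 + 4r + 6,
and (r+1)^2 + 2·(r+1) + 3 = r^2 + 4r + 6.
Hence h_n = n^2 + 2n + 3 for every n ≥ 0, by induction.

h_n = n^2 + 2n + 3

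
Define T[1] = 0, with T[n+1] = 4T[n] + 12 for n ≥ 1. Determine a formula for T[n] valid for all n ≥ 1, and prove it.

Claim: T[n] = 4^n − 4.

Base case: T[1] = 0, and 4^1 − 4 = 4 − 4 = 0.
Assume T[m] = 4^m − 4 for some m ≥ 1.
Then T[m+1] = 4T[m] + 12 = 4·(4^m − 4) + 12 = 4^{m+1} − 16 + 12 = 4^{m+1} − 4.
So the formula holds for m+1, and by induction T[n] = 4^n − 4 for all n ≥ 1.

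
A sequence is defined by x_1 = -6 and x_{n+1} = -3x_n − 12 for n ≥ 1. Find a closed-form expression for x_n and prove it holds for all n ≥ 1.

Claim: x_n = (-3)^n − 3.

Base case: x_1 = -6, and (-3)^1 − 3 = -3 − 3 = -6.
Assume x_j = (-3)^j − 3 for some j ≥ 1.
Then x_{j+1} = -3x_j − 12 = -3·((-3)^j − 3) − 12 = -3·(-3)^j + 9 − 12 = (-3)^{j+1} − 3.
This completes the inductive step, so x_n = (-3)^n − 3 for all n ≥ 1.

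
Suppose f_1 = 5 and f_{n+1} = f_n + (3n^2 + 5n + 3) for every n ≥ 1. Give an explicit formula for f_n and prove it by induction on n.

Claim: f_n = n^3 + n^2 + n + 2.

Base case: f_1 = 5, and 1^3 + 1^2 + 1 + 2 = 5.
Assume f_m = m^3 + m^2 + m + 2.
Then f_{m+1} = f_m + (3m^2 + 5m + 3) = (m^3 + m^2 + m + 2) + (3m^2 + 5m + 3) = m^3 + 4m^2 + 6m + 5,
and (m+1)^3 + (m+1)^2 + (m+1) + 2 = m^3 + 4m^2 + 6m + 5.
By induction, f_n = n^3 + n^2 + n + 2 for all n ≥ 1.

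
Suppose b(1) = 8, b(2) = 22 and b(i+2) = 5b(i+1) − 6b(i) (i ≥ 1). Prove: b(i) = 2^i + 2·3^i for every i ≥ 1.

Base cases: b(1) = 8 and 2^1 + 2·3^1 = 8; b(2) = 22 and 2^2 + 2·3^2 = 22.
Assume b(j) = 2^j + 2·3^j for all 1 ≤ j ≤ k, where k ≥ 2.
Then b(k+1) = 5b(k) − 6b(k−1) = 5·(2^k + 2·3^k) − 6·(2^{k−1} + 2·3^{k−1}) = (5·2 − 6)2^{k−1} + 2·(5·3 − 6)3^{k−1} = 4·2^{k−1} + 18·3^{k−1} = 2^{k+1} + 2·3^{k+1}.
This completes the inductive step, so b(i) = 2^i + 2·3^i for all i ≥ 1.

b(i) = 2^i + 2·3^i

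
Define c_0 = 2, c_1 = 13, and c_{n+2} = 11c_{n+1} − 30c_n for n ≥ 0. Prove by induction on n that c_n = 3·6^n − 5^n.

Base cases: c_0 = 2 and 3·6^0 − 5^0 = 2; c_1 = 13 and 3·6^1 − 5^1 = 13.
Assume c_j = 3·6^j − 5^j for all 0 ≤ j ≤ k, where k ≥ 1.
Then c_{k+1} = 11c_k − 30c_{k−1} = 11·(3·6^k − 5^k) − 30·(3·6^{k−1} − 5^{k−1}) = 3·(11·6 − 30)6^{k−1} − (11·5 − 30)5^{k−1} = 108·6^{k−1} − 25·5^{k−1} = 3·6^{k+1} − 5^{k+1}.
Hence c_n = 3·6^n − 5^n for every n ≥ 0, by strong induction.

c_n = 3·6^n − 5^n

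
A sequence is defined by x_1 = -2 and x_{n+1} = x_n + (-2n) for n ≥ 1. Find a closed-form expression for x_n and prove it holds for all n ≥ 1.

Claim: x_n = -n^2 + n − 2.

Base case: x_1 = -2, and -1^2 + 1 − 2 = -2.
Assume x_m = -m^2 + m − 2.
Then x_{m+1} = x_m + (-2m) = (-m^2 + m − 2) + (-2m) = -m^2 − m − 2,
and -(m+1)^2 + (m+1) − 2 = -m^2 − m − 2.
Hence x_n = -n^2 + n − 2 for every n ≥ 1, by induction.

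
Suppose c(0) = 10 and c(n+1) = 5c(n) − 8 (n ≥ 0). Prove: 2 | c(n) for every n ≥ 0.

Base case: c(0) = 10 = 2·5, so 2 | c(0).
Assume 2 | c(r), so c(r) = 2t for some integer t.
Then c(r+1) = 5c(r) − 8 = 5·(2t) − 8 = 2(5t − 4), so 2 | c(r+1).
This completes the inductive step, so 2 | c(n) for all n ≥ 0.

2 | c(n)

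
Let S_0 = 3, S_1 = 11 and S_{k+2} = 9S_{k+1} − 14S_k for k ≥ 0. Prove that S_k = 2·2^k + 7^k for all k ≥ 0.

Base cases: S_0 = 3 and 2·2^0 + 7^0 = 3; S_1 = 11 and 2·2^1 + 7^1 = 11.
Assume S_j = 2·2^j + 7^j for all 0 ≤ j ≤ r, where r ≥ 1.
Then S_{r+1} = 9S_r − 14S_{r−1} = 9·(2·2^r + 7^r) − 14·(2·2^{r−1} + 7^{r−1}) = 2·(9·2 − 14)2^{r−1} + (9·7 − 14)7^{r−1} = 8·2^{r−1} + 49·7^{r−1} = 2·2^{r+1} + 7^{r+1}.
Hence S_k = 2·2^k + 7^k for every k ≥ 0, by strong induction.

S_k = 2·2^k + 7^k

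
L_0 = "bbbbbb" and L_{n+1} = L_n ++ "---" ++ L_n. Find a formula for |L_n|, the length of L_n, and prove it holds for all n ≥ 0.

Claim: |L_n| = 9·2^n − 3.

Base case: |L_0| = 6, and 9·2^0 − 3 = 6.
Assume |L_m| = 9·2^m − 3.
Then |L_{m+1}| = |L_m| + 3 + |L_m| = 2|L_m| + 3 = 2(9·2^m − 3) + 3 = 9·2^{m+1} − 6 + 3 = 9·2^{m+1} − 3.
Hence |L_n| = 9·2^n − 3 for every n ≥ 0, by induction.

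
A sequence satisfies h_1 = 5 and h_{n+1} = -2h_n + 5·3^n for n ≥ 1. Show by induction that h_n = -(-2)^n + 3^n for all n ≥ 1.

Base case: h_1 = 5, and -(-2)^1 + 3^1 = 2 + 3 = 5.
Assume h_j = -(-2)^j + 3^j for some j ≥ 1.
Then h_{j+1} = -2h_j + 5·3^j = -2·(-(-2)^j + 3^j) + 5·3^j = -(-2)^{j+1} − 2·3^j + 5·3^j = -(-2)^{j+1} + 3·3^j = -(-2)^{j+1} + 3^{j+1}.
This completes the inductive step, so h_n = -(-2)^n + 3^n for all n ≥ 1.

h_n = -(-2)^n + 3^n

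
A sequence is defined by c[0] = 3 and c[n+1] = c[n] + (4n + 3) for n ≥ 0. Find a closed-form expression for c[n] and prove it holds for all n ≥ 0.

Claim: c[n] = 2n^2 + n + 3.

Base case: c[0] = 3, and 2·0^2 + 0 + 3 = 3.
Assume c[m] = 2m^2 + m + 3.
Then c[m+1] = c[m] + (4m + 3) = (2m^2 + m + 3) + (4m + 3) = 2m^2 + 5m + 6,
and 2·(m+1)^2 + (m+1) + 3 = 2m^2 + 5m + 6.
By induction, c[n] = 2n^2 + n + 3 for all n ≥ 0.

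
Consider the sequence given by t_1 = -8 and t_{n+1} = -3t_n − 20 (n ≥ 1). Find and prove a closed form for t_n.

Claim: t_n = (-3)^n − 5.

Base case: t_1 = -8, and (-3)^1 − 5 = -3 − 5 = -8.
Assume t_k = (-3)^k − 5 for some k ≥ 1.
Then t_{k+1} = -3t_k − 20 = -3·((-3)^k − 5) − 20 = -3·(-3)^k + 15 − 20 = (-3)^{k+1} − 5.
By induction, t_n = (-3)^n − 5 for all n ≥ 1.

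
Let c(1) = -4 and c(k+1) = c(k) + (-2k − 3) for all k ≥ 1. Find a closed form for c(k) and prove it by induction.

Claim: c(k) = -k^2 − 2k − 1.

Base case: c(1) = -4, and -1^2 − 2·1 − 1 = -4.
Assume c(r) = -r^2 − 2r − 1.
Then c(r+1) = c(r) + (-2r − 3) = (-r^2 − 2r − 1) + (-2r − 3) = -r^2 − 4r − 4,
and -(r+1)^2 − 2·(r+1) − 1 = -r^2 − 4r − 4.
By induction, c(k) = -k^2 − 2k − 1 for all k ≥ 1.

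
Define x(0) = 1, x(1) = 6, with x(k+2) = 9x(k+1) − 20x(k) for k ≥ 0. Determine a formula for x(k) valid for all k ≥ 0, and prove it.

Claim: x(k) = -4^k + 2·5^k.

Base cases: x(0) = 1 and -4^0 + 2·5^0 = 1; x(1) = 6 and -4^1 + 2·5^1 = 6.
Assume x(j) = -4^j + 2·5^j for all 0 ≤ j ≤ r, where r ≥ 1.
Then x(r+1) = 9x(r) − 20x(r−1) = 9·(-4^r + 2·5^r) − 20·(-4^{r−1} + 2·5^{r−1}) = -(9·4 − 20)4^{r−1} + 2·(9·5 − 20)5^{r−1} = -16·4^{r−1} + 50·5^{r−1} = -4^{r+1} + 2·5^{r+1}.
By strong induction, x(k) = -4^k + 2·5^k for all k ≥ 0.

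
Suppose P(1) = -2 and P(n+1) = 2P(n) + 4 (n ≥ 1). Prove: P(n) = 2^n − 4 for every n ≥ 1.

Base case: P(1) = -2, and 2^1 − 4 = 2 − 4 = -2.
Assume P(j) = 2^j − 4 for some j ≥ 1.
Then P(j+1) = 2P(j) + 4 = 2·(2^j − 4) + 4 = 2^{j+1} − 8 + 4 = 2^{j+1} − 4.
By induction, P(n) = 2^n − 4 for all n ≥ 1.

P(n) = 2^n − 4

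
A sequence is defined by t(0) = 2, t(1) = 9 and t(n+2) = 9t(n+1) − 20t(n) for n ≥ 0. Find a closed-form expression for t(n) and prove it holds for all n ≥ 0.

Claim: t(n) = 5^n + 4^n.

Base cases: t(0) = 2 and 5^0 + 4^0 = 2; t(1) = 9 and 5^1 + 4^1 = 9.
Assume t(j) = 5^j + 4^j for all 0 ≤ j ≤ r, where r ≥ 1.
Then t(r+1) = 9t(r) − 20t(r−1) = 9·(5^r + 4^r) − 20·(5^{r−1} + 4^{r−1}) = (9·5 − 20)5^{r−1} + (9·4 − 20)4^{r−1} = 25·5^{r−1} + 16·4^{r−1} = 5^{r+1} + 4^{r+1}.
By strong induction, t(n) = 5^n + 4^n for all n ≥ 0.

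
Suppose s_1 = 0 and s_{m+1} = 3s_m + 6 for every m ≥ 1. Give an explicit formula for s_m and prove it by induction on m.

Claim: s_m = 3^m − 3.

Base case: s_1 = 0, and 3^1 − 3 = 3 − 3 = 0.
Assume s_k = 3^k − 3 for some k ≥ 1.
Then s_{k+1} = 3s_k + 6 = 3·(3^k − 3) + 6 = 3^{k+1} − 9 + 6 = 3^{k+1} − 3.
By induction, s_m = 3^m − 3 for all m ≥ 1.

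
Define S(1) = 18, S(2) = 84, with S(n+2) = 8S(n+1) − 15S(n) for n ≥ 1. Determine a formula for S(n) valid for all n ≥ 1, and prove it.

Claim: S(n) = 3·5^n + 3^n.

Base cases: S(1) = 18 and 3·5^1 + 3^1 = 18; S(2) = 84 and 3·5^2 + 3^2 = 84.
Assume S(j) = 3·5^j + 3^j for all 1 ≤ j ≤ m, where m ≥ 2.
Then S(m+1) = 8S(m) − 15S(m−1) = 8·(3·5^m + 3^m) − 15·(3·5^{m−1} + 3^{m−1}) = 3·(8·5 − 15)5^{m−1} + (8·3 − 15)3^{m−1} = 75·5^{m−1} + 9·3^{m−1} = 3·5^{m+1} + 3^{m+1}.
So the formula holds for m+1, and by strong induction S(n) = 3·5^n + 3^n for all n ≥ 1.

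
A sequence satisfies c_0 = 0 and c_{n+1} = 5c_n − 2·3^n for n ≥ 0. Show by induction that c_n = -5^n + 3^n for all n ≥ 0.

Base case: c_0 = 0, and -5^0 + 3^0 = -1 + 1 = 0.
Assume c_m = -5^m + 3^m for some m ≥ 0.
Then c_{m+1} = 5c_m − 2·3^m = 5·(-5^m + 3^m) − 2·3^m = -5^{m+1} + 5·3^m − 2·3^m = -5^{m+1} + 3·3^m = -5^{m+1} + 3^{m+1}.
So the formula holds for m+1, and by induction c_n = -5^n + 3^n for all n ≥ 0.

c_n = -5^n + 3^n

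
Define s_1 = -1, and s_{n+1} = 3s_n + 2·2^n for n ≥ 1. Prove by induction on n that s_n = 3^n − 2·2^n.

Base case: s_1 = -1, and 3^1 − 2·2^1 = 3 − 4 = -1.
Assume s_m = 3^m − 2·2^m for some m ≥ 1.
Then s_{m+1} = 3s_m + 2·2^m = 3·(3^m − 2·2^m) + 2·2^m = 3^{m+1} − 6·2^m + 2·2^m = 3^{m+1} − 4·2^m = 3^{m+1} − 2·2^{m+1}.
So the formula holds for m+1, and by induction s_n = 3^n − 2·2^n for all n ≥ 1.

s_n = 3^n − 2·2^n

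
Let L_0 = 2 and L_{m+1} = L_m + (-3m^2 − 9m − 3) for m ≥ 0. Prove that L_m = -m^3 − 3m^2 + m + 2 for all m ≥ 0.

Base case: L_0 = 2, and -0^3 − 3·0^2 + 0 + 2 = 2.
Assume L_r = -r^3 − 3r^2 + r + 2.
Then L_{r+1} = L_r + (-3r^2 − 9r − 3) = (-r^3 − 3r^2 + r + 2) + (-3r^2 − 9r − 3) = -r^3 − 6r^2 − 8r − 1,
and -(r+1)^3 − 3·(r+1)^2 + (r+1) + 2 = -r^3 − 6r^2 − 8r − 1.
This completes the inductive step, so L_m = -m^3 − 3m^2 + m + 2 for all m ≥ 0.

L_m = -m^3 − 3m^2 + m + 2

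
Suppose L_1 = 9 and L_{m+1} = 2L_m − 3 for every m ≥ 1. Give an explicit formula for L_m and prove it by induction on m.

Claim: L_m = 3·2^m + 3.

Base case: L_1 = 9, and 3·2^1 + 3 = 6 + 3 = 9.
Assume L_j = 3·2^j + 3 for some j ≥ 1.
Then L_{j+1} = 2L_j − 3 = 2·(3·2^j + 3) − 3 = 6·2^j + 6 − 3 = 3·2^{j+1} + 3.
This completes the inductive step, so L_m = 3·2^m + 3 for all m ≥ 1.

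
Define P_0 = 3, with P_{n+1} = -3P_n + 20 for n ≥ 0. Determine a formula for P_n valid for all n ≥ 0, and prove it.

Claim: P_n = -2·(-3)^n + 5.

Base case: P_0 = 3, and -2·(-3)^0 + 5 = -2 + 5 = 3.
Assume P_k = -2·(-3)^k + 5 for some k ≥ 0.
Then P_{k+1} = -3P_k + 20 = -3·(-2·(-3)^k + 5) + 20 = 6·(-3)^k − 15 + 20 = -2·(-3)^{k+1} + 5.
By induction, P_n = -2·(-3)^n + 5 for all n ≥ 0.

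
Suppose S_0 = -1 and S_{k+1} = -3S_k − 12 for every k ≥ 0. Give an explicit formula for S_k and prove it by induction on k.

Claim: S_k = 2·(-3)^k − 3.

Base case: S_0 = -1, and 2·(-3)^0 − 3 = 2 − 3 = -1.
Assume S_j = 2·(-3)^j − 3 for some j ≥ 0.
Then S_{j+1} = -3S_j − 12 = -3·(2·(-3)^j − 3) − 12 = -6·(-3)^j + 9 − 12 = 2·(-3)^{j+1} − 3.
This completes the inductive step, so S_k = 2·(-3)^k − 3 for all k ≥ 0.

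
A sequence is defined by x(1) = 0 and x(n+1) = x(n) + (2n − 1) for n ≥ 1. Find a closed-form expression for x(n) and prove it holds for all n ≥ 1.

Claim: x(n) = n^2 − 2n + 1.

Base case: x(1) = 0, and 1^2 − 2·1 + 1 = 0.
Assume x(r) = r^2 − 2r + 1.
Then x(r+1) = x(r) + (2r − 1) = (r^2 − 2r + 1) + (2r − 1) = r^2,
and (r+1)^2 − 2·(r+1) + 1 = r^2.
By induction, x(n) = n^2 − 2n + 1 for all n ≥ 1.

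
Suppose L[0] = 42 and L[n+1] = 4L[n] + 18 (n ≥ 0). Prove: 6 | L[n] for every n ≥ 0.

Base case: L[0] = 42 = 6·7, so 6 | L[0].
Assume 6 | L[k], so L[k] = 6t for some integer t.
Then L[k+1] = 4L[k] + 18 = 4·(6t) + 18 = 6(4t + 3), so 6 | L[k+1].
This completes the inductive step, so 6 | L[n] for all n ≥ 0.

6 | L[n]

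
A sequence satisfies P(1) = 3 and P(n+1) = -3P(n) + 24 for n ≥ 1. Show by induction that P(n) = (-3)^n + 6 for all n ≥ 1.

Base case: P(1) = 3, and (-3)^1 + 6 = -3 + 6 = 3.
Assume P(k) = (-3)^k + 6 for some k ≥ 1.
Then P(k+1) = -3P(k) + 24 = -3·((-3)^k + 6) + 24 = -3·(-3)^k − 18 + 24 = (-3)^{k+1} + 6.
So the formula holds for k+1, and by induction P(n) = (-3)^n + 6 for all n ≥ 1.

P(n) = (-3)^n + 6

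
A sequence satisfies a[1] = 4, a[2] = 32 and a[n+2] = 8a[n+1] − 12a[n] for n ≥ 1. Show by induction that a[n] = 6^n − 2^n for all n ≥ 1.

Base cases: a[1] = 4 and 6^1 − 2^1 = 4; a[2] = 32 and 6^2 − 2^2 = 32.
Assume a[j] = 6^j − 2^j for all 1 ≤ j ≤ r, where r ≥ 2.
Then a[r+1] = 8a[r] − 12a[r−1] = 8·(6^r − 2^r) − 12·(6^{r−1} − 2^{r−1}) = (8·6 − 12)6^{r−1} − (8·2 − 12)2^{r−1} = 36·6^{r−1} − 4·2^{r−1} = 6^{r+1} − 2^{r+1}.
This completes the inductive step, so a[n] = 6^n − 2^n for all n ≥ 1.

a[n] = 6^n − 2^n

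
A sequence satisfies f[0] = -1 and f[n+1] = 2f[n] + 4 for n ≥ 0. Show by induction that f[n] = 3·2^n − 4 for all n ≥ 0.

Base case: f[0] = -1, and 3·2^0 − 4 = 3 − 4 = -1.
Assume f[k] = 3·2^k − 4 for some k ≥ 0.
Then f[k+1] = 2f[k] + 4 = 2·(3·2^k − 4) + 4 = 6·2^k − 8 + 4 = 3·2^{k+1} − 4.
By induction, f[n] = 3·2^n − 4 for all n ≥ 0.

f[n] = 3·2^n − 4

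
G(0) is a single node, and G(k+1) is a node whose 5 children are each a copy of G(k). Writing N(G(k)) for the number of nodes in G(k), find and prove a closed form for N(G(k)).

Claim: N(G(k)) = (5^{k+1} − 1)/4.

Base case: N(G(0)) = 1, and (5^{0+1} − 1)/4 = 1.
Assume N(G(r)) = (5^{r+1} − 1)/4.
Then N(G(r+1)) = 1 + 5N(G(r)) = 1 + 5·(5^{r+1} − 1)/4 = 1 + (5^{r+2} − 5)/4 = (4 + 5^{r+2} − 5)/4 = (5^{r+2} − 1)/4.
So the formula holds for r+1, and by induction N(G(k)) = (5^{k+1} − 1)/4 for all k ≥ 0.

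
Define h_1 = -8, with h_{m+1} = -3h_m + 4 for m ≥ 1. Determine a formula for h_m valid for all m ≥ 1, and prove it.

Claim: h_m = 3·(-3)^m + 1.

Base case: h_1 = -8, and 3·(-3)^1 + 1 = -9 + 1 = -8.
Assume h_j = 3·(-3)^j + 1 for some j ≥ 1.
Then h_{j+1} = -3h_j + 4 = -3·(3·(-3)^j + 1) + 4 = -9·(-3)^j − 3 + 4 = 3·(-3)^{j+1} + 1.
This completes the inductive step, so h_m = 3·(-3)^m + 1 for all m ≥ 1.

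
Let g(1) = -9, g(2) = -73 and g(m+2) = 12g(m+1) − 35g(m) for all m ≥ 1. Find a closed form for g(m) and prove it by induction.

Claim: g(m) = 5^m − 2·7^m.

Base cases: g(1) = -9 and 5^1 − 2·7^1 = -9; g(2) = -73 and 5^2 − 2·7^2 = -73.
Assume g(j) = 5^j − 2·7^j for all 1 ≤ j ≤ k, where k ≥ 2.
Then g(k+1) = 12g(k) − 35g(k−1) = 12·(5^k − 2·7^k) − 35·(5^{k−1} − 2·7^{k−1}) = (12·5 − 35)5^{k−1} − 2·(12·7 − 35)7^{k−1} = 25·5^{k−1} − 98·7^{k−1} = 5^{k+1} − 2·7^{k+1}.
This completes the inductive step, so g(m) = 5^m − 2·7^m for all m ≥ 1.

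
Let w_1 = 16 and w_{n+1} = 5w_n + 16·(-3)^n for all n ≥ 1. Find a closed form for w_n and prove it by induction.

Claim: w_n = 2·5^n − 2·(-3)^n.

Base case: w_1 = 16, and 2·5^1 − 2·(-3)^1 = 10 + 6 = 16.
Assume w_r = 2·5^r − 2·(-3)^r for some r ≥ 1.
Then w_{r+1} = 5w_r + 16·(-3)^r = 5·(2·5^r − 2·(-3)^r) + 16·(-3)^r = 2·5^{r+1} − 10·(-3)^r + 16·(-3)^r = 2·5^{r+1} + 6·(-3)^r = 2·5^{r+1} − 2·(-3)^{r+1}.
This completes the inductive step, so w_n = 2·5^n − 2·(-3)^n for all n ≥ 1.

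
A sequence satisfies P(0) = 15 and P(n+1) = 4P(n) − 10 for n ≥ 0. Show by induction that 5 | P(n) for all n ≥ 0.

Base case: P(0) = 15 = 5·3, so 5 | P(0).
Assume 5 | P(r), so P(r) = 5t for some integer t.
Then P(r+1) = 4P(r) − 10 = 4·(5t) − 10 = 5(4t − 2), so 5 | P(r+1).
So the property holds for r+1, and by induction 5 | P(n) for all n ≥ 0.

5 | P(n)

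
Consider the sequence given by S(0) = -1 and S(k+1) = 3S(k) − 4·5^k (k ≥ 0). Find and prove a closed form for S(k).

Claim: S(k) = 3^k − 2·5^k.

Base case: S(0) = -1, and 3^0 − 2·5^0 = 1 − 2 = -1.
Assume S(m) = 3^m − 2·5^m for some m ≥ 0.
Then S(m+1) = 3S(m) − 4·5^m = 3·(3^m − 2·5^m) − 4·5^m = 3^{m+1} − 6·5^m − 4·5^m = 3^{m+1} − 10·5^m = 3^{m+1} − 2·5^{m+1}.
By induction, S(k) = 3^k − 2·5^k for all k ≥ 0.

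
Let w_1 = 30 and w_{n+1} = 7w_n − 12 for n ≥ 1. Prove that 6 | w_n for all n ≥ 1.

Base case: w_1 = 30 = 6·5, so 6 | w_1.
Assume 6 | w_m, so w_m = 6t for some integer t.
Then w_{m+1} = 7w_m − 12 = 7·(6t) − 12 = 6(7t − 2), so 6 | w_{m+1}.
By induction, 6 | w_n for all n ≥ 1.

6 | w_n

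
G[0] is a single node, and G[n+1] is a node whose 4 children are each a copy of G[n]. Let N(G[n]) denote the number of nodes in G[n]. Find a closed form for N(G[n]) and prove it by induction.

Claim: N(G[n]) = (4^{n+1} − 1)/3.

Base case: N(G[0]) = 1, and (4^{0+1} − 1)/3 = 1.
Assume N(G[k]) = (4^{k+1} − 1)/3.
Then N(G[k+1]) = 1 + 4N(G[k]) = 1 + 4·(4^{k+1} − 1)/3 = 1 + (4^{k+2} − 4)/3 = (3 + 4^{k+2} − 4)/3 = (4^{k+2} − 1)/3.
This completes the inductive step, so N(G[n]) = (4^{n+1} − 1)/3 for all n ≥ 0.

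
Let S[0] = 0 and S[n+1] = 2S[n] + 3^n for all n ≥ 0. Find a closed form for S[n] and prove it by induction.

Claim: S[n] = -2^n + 3^n.

Base case: S[0] = 0, and -2^0 + 3^0 = -1 + 1 = 0.
Assume S[r] = -2^r + 3^r for some r ≥ 0.
Then S[r+1] = 2S[r] + 3^r = 2·(-2^r + 3^r) + 3^r = -2^{r+1} + 2·3^r + 3^r = -2^{r+1} + 3·3^r = -2^{r+1} + 3^{r+1}.
Hence S[n] = -2^n + 3^n for every n ≥ 0, by induction.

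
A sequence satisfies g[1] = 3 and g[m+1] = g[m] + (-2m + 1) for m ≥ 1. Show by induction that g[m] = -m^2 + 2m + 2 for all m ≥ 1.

Base case: g[1] = 3, and -1^2 + 2·1 + 2 = 3.
Assume g[j] = -j^2 + 2j + 2.
Then g[j+1] = g[j] + (-2j + 1) = (-j^2 + 2j + 2) + (-2j + 1) = -j^2 + 3,
and -(j+1)^2 + 2·(j+1) + 2 = -j^2 + 3.
This completes the inductive step, so g[m] = -m^2 + 2m + 2 for all m ≥ 1.

g[m] = -m^2 + 2m + 2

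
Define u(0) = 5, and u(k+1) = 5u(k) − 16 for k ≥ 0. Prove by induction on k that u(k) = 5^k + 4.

Base case: u(0) = 5, and 5^0 + 4 = 1 + 4 = 5.
Assume u(j) = 5^j + 4 for some j ≥ 0.
Then u(j+1) = 5u(j) − 16 = 5·(5^j + 4) − 16 = 5^{j+1} + 20 − 16 = 5^{j+1} + 4.
By induction, u(k) = 5^k + 4 for all k ≥ 0.

u(k) = 5^k + 4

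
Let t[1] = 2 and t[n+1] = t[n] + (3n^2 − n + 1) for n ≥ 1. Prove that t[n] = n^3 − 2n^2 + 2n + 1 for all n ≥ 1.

Base case: t[1] = 2, and 1^3 − 2·1^2 + 2·1 + 1 = 2.
Assume t[k] = k^3 − 2k^2 + 2k + 1.
Then t[k+1] = t[k] + (3k^2 − k + 1) = (k^3 − 2k^2 + 2k + 1) + (3k^2 − k + 1) = k^3 + k^2 + k + 2,
and (k+1)^3 − 2·(k+1)^2 + 2·(k+1) + 1 = k^3 + k^2 + k + 2.
Hence t[n] = n^3 − 2n^2 + 2n + 1 for every n ≥ 1, by induction.

t[n] = n^3 − 2n^2 + 2n + 1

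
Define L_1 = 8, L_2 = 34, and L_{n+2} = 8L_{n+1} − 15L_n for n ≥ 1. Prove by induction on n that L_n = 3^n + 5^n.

Base cases: L_1 = 8 and 3^1 + 5^1 = 8; L_2 = 34 and 3^2 + 5^2 = 34.
Assume L_j = 3^j + 5^j for all 1 ≤ j ≤ r, where r ≥ 2.
Then L_{r+1} = 8L_r − 15L_{r−1} = 8·(3^r + 5^r) − 15·(3^{r−1} + 5^{r−1}) = (8·3 − 15)3^{r−1} + (8·5 − 15)5^{r−1} = 9·3^{r−1} + 25·5^{r−1} = 3^{r+1} + 5^{r+1}.
So the formula holds for r+1, and by strong induction L_n = 3^n + 5^n for all n ≥ 1.

L_n = 3^n + 5^n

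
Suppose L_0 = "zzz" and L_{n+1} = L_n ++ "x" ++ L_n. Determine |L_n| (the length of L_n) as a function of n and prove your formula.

Claim: |L_n| = 2^{n+2} − 1.

Base case: |L_0| = 3, and 2^{0+2} − 1 = 3.
Assume |L_r| = 2^{r+2} − 1.
Then |L_{r+1}| = |L_r| + 1 + |L_r| = 2|L_r| + 1 = 2(2^{r+2} − 1) + 1 = 2^{r+3} − 2 + 1 = 2^{r+3} − 1.
This completes the inductive step, so |L_n| = 2^{n+2} − 1 for all n ≥ 0.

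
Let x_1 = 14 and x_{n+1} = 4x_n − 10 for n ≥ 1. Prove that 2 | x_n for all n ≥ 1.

Base case: x_1 = 14 = 2·7, so 2 | x_1.
Assume 2 | x_r, so x_r = 2t for some integer t.
Then x_{r+1} = 4x_r − 10 = 4·(2t) − 10 = 2(4t − 5), so 2 | x_{r+1}.
This completes the inductive step, so 2 | x_n for all n ≥ 1.

2 | x_n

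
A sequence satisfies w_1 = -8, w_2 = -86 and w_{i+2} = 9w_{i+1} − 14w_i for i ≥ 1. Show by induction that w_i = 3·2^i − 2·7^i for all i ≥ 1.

Base cases: w_1 = -8 and 3·2^1 − 2·7^1 = -8; w_2 = -86 and 3·2^2 − 2·7^2 = -86.
Assume w_t = 3·2^t − 2·7^t for all 1 ≤ t ≤ j, where j ≥ 2.
Then w_{j+1} = 9w_j − 14w_{j−1} = 9·(3·2^j − 2·7^j) − 14·(3·2^{j−1} − 2·7^{j−1}) = 3·(9·2 − 14)2^{j−1} − 2·(9·7 − 14)7^{j−1} = 12·2^{j−1} − 98·7^{j−1} = 3·2^{j+1} − 2·7^{j+1}.
By strong induction, w_i = 3·2^i − 2·7^i for all i ≥ 1.

w_i = 3·2^i − 2·7^i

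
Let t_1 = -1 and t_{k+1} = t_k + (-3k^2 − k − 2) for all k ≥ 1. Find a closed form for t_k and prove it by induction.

Claim: t_k = -k^3 + k^2 − 2k + 1.

Base case: t_1 = -1, and -1^3 + 1^2 − 2·1 + 1 = -1.
Assume t_m = -m^3 + m^2 − 2m + 1.
Then t_{m+1} = t_m + (-3m^2 − m − 2) = (-m^3 + m^2 − 2m + 1) + (-3m^2 − m − 2) = -m^3 − 2m^2 − 3m − 1,
and -(m+1)^3 + (m+1)^2 − 2·(m+1) + 1 = -m^3 − 2m^2 − 3m − 1.
This completes the inductive step, so t_k = -k^3 + k^2 − 2k + 1 for all k ≥ 1.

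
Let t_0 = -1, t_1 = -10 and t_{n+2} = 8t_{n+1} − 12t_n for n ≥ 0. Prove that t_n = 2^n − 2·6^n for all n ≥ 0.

Base cases: t_0 = -1 and 2^0 − 2·6^0 = -1; t_1 = -10 and 2^1 − 2·6^1 = -10.
Assume t_j = 2^j − 2·6^j for all 0 ≤ j ≤ k, where k ≥ 1.
Then t_{k+1} = 8t_k − 12t_{k−1} = 8·(2^k − 2·6^k) − 12·(2^{k−1} − 2·6^{k−1}) = (8·2 − 12)2^{k−1} − 2·(8·6 − 12)6^{k−1} = 4·2^{k−1} − 72·6^{k−1} = 2^{k+1} − 2·6^{k+1}.
Hence t_n = 2^n − 2·6^n for every n ≥ 0, by strong induction.

t_n = 2^n − 2·6^n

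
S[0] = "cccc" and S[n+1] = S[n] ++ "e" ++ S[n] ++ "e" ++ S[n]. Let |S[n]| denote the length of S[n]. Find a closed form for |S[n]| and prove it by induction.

Claim: |S[n]| = 5·3^n − 1.

Base case: |S[0]| = 4, and 5·3^0 − 1 = 4.
Assume |S[k]| = 5·3^k − 1.
Then |S[k+1]| = 3|S[k]| + 2 = 3(5·3^k − 1) + 2 = 5·3^{k+1} − 3 + 2 = 5·3^{k+1} − 1.
This completes the inductive step, so |S[n]| = 5·3^n − 1 for all n ≥ 0.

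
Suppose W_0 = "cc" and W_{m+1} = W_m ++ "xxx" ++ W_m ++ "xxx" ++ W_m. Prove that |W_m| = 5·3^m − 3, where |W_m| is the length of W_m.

Base case: |W_0| = 2, and 5·3^0 − 3 = 2.
Assume |W_r| = 5·3^r − 3.
Then |W_{r+1}| = 3|W_r| + 6 = 3(5·3^r − 3) + 6 = 5·3^{r+1} − 9 + 6 = 5·3^{r+1} − 3.
By induction, |W_m| = 5·3^m − 3 for all m ≥ 0.

|W_m| = 5·3^m − 3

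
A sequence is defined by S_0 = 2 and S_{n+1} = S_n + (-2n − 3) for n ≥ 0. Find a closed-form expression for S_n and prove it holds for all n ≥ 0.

Claim: S_n = -n^2 − 2n + 2.

Base case: S_0 = 2, and -0^2 − 2·0 + 2 = 2.
Assume S_r = -r^2 − 2r + 2.
Then S_{r+1} = S_r + (-2r − 3) = (-r^2 − 2r + 2) + (-2r − 3) = -r^2 − 4r − 1,
and -(r+1)^2 − 2·(r+1) + 2 = -r^2 − 4r − 1.
Hence S_n = -n^2 − 2n + 2 for every n ≥ 0, by induction.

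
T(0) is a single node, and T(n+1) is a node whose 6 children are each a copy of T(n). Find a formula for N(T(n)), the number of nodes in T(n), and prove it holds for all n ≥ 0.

Claim: N(T(n)) = (6^{n+1} − 1)/5.

Base case: N(T(0)) = 1, and (6^{0+1} − 1)/5 = 1.
Assume N(T(m)) = (6^{m+1} − 1)/5.
Then N(T(m+1)) = 1 + 6N(T(m)) = 1 + 6·(6^{m+1} − 1)/5 = 1 + (6^{m+2} − 6)/5 = (5 + 6^{m+2} − 6)/5 = (6^{m+2} − 1)/5.
By induction, N(T(n)) = (6^{n+1} − 1)/5 for all n ≥ 0.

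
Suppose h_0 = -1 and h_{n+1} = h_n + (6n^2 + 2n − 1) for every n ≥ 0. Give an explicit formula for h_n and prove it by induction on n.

Claim: h_n = 2n^3 − 2n^2 − n − 1.

Base case: h_0 = -1, and 2·0^3 − 2·0^2 − 0 − 1 = -1.
Assume h_k = 2k^3 − 2k^2 − k − 1.
Then h_{k+1} = h_k + (6k^2 + 2k − 1) = (2k^3 − 2k^2 − k − 1) + (6k^2 + 2k − 1) = 2k^3 + 4k^2 + k − 2,
and 2·(k+1)^3 − 2·(k+1)^2 − (k+1) − 1 = 2k^3 + 4k^2 + k − 2.
This completes the inductive step, so h_n = 2n^3 − 2n^2 − n − 1 for all n ≥ 0.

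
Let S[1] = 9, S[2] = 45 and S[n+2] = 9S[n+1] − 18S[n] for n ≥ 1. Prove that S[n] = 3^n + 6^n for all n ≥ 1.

Base cases: S[1] = 9 and 3^1 + 6^1 = 9; S[2] = 45 and 3^2 + 6^2 = 45.
Assume S[j] = 3^j + 6^j for all 1 ≤ j ≤ k, where k ≥ 2.
Then S[k+1] = 9S[k] − 18S[k−1] = 9·(3^k + 6^k) − 18·(3^{k−1} + 6^{k−1}) = (9·3 − 18)3^{k−1} + (9·6 − 18)6^{k−1} = 9·3^{k−1} + 36·6^{k−1} = 3^{k+1} + 6^{k+1}.
Hence S[n] = 3^n + 6^n for every n ≥ 1, by strong induction.

S[n] = 3^n + 6^n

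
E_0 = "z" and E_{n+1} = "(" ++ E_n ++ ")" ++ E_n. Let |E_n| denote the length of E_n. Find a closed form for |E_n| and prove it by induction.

Claim: |E_n| = 3·2^n − 2.

Base case: |E_0| = 1, and 3·2^0 − 2 = 1.
Assume |E_r| = 3·2^r − 2.
Then |E_{r+1}| = 1 + |E_r| + 1 + |E_r| = 2|E_r| + 2 = 2(3·2^r − 2) + 2 = 3·2^{r+1} − 4 + 2 = 3·2^{r+1} − 2.
By induction, |E_n| = 3·2^n − 2 for all n ≥ 0.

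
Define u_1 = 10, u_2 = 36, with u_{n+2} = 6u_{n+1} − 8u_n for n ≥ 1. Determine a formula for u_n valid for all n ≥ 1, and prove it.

Claim: u_n = 2·4^n + 2^n.

Base cases: u_1 = 10 and 2·4^1 + 2^1 = 10; u_2 = 36 and 2·4^2 + 2^2 = 36.
Assume u_j = 2·4^j + 2^j for all 1 ≤ j ≤ m, where m ≥ 2.
Then u_{m+1} = 6u_m − 8u_{m−1} = 6·(2·4^m + 2^m) − 8·(2·4^{m−1} + 2^{m−1}) = 2·(6·4 − 8)4^{m−1} + (6·2 − 8)2^{m−1} = 32·4^{m−1} + 4·2^{m−1} = 2·4^{m+1} + 2^{m+1}.
Hence u_n = 2·4^n + 2^n for every n ≥ 1, by strong induction.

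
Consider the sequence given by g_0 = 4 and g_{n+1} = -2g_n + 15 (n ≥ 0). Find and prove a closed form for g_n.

Claim: g_n = -(-2)^n + 5.

Base case: g_0 = 4, and -(-2)^0 + 5 = -1 + 5 = 4.
Assume g_k = -(-2)^k + 5 for some k ≥ 0.
Then g_{k+1} = -2g_k + 15 = -2·(-(-2)^k + 5) + 15 = 2·(-2)^k − 10 + 15 = -(-2)^{k+1} + 5.
So the formula holds for k+1, and by induction g_n = -(-2)^n + 5 for all n ≥ 0.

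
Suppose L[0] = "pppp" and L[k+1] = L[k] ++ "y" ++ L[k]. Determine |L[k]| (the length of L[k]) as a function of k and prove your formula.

Claim: |L[k]| = 5·2^k − 1.

Base case: |L[0]| = 4, and 5·2^0 − 1 = 4.
Assume |L[r]| = 5·2^r − 1.
Then |L[r+1]| = |L[r]| + 1 + |L[r]| = 2|L[r]| + 1 = 2(5·2^r − 1) + 1 = 5·2^{r+1} − 2 + 1 = 5·2^{r+1} − 1.
So the formula holds for r+1, and by induction |L[k]| = 5·2^k − 1 for all k ≥ 0.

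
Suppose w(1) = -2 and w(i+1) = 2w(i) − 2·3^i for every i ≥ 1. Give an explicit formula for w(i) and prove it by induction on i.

Claim: w(i) = 2·2^i − 2·3^i.

Base case: w(1) = -2, and 2·2^1 − 2·3^1 = 4 − 6 = -2.
Assume w(r) = 2·2^r − 2·3^r for some r ≥ 1.
Then w(r+1) = 2w(r) − 2·3^r = 2·(2·2^r − 2·3^r) − 2·3^r = 2·2^{r+1} − 4·3^r − 2·3^r = 2·2^{r+1} − 6·3^r = 2·2^{r+1} − 2·3^{r+1}.
By induction, w(i) = 2·2^i − 2·3^i for all i ≥ 1.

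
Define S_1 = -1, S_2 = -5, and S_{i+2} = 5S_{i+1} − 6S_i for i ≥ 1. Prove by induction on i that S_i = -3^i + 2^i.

Base cases: S_1 = -1 and -3^1 + 2^1 = -1; S_2 = -5 and -3^2 + 2^2 = -5.
Assume S_j = -3^j + 2^j for all 1 ≤ j ≤ k, where k ≥ 2.
Then S_{k+1} = 5S_k − 6S_{k−1} = 5·(-3^k + 2^k) − 6·(-3^{k−1} + 2^{k−1}) = -(5·3 − 6)3^{k−1} + (5·2 − 6)2^{k−1} = -9·3^{k−1} + 4·2^{k−1} = -3^{k+1} + 2^{k+1}.
Hence S_i = -3^i + 2^i for every i ≥ 1, by strong induction.

S_i = -3^i + 2^i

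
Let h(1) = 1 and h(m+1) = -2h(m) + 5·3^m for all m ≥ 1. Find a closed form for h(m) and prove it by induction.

Claim: h(m) = (-2)^m + 3^m.

Base case: h(1) = 1, and (-2)^1 + 3^1 = -2 + 3 = 1.
Assume h(r) = (-2)^r + 3^r for some r ≥ 1.
Then h(r+1) = -2h(r) + 5·3^r = -2·((-2)^r + 3^r) + 5·3^r = (-2)^{r+1} − 2·3^r + 5·3^r = (-2)^{r+1} + 3·3^r = (-2)^{r+1} + 3^{r+1}.
So the formula holds for r+1, and by induction h(m) = (-2)^m + 3^m for all m ≥ 1.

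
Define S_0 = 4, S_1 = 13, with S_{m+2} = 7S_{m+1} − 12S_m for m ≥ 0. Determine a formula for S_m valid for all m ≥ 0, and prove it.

Claim: S_m = 3·3^m + 4^m.

Base cases: S_0 = 4 and 3·3^0 + 4^0 = 4; S_1 = 13 and 3·3^1 + 4^1 = 13.
Assume S_i = 3·3^i + 4^i for all 0 ≤ i ≤ j, where j ≥ 1.
Then S_{j+1} = 7S_j − 12S_{j−1} = 7·(3·3^j + 4^j) − 12·(3·3^{j−1} + 4^{j−1}) = 3·(7·3 − 12)3^{j−1} + (7·4 − 12)4^{j−1} = 27·3^{j−1} + 16·4^{j−1} = 3·3^{j+1} + 4^{j+1}.
By strong induction, S_m = 3·3^m + 4^m for all m ≥ 0.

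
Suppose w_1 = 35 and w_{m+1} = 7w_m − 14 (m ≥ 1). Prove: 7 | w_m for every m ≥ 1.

Base case: w_1 = 35 = 7·5, so 7 | w_1.
Assume 7 | w_k, so w_k = 7t for some integer t.
Then w_{k+1} = 7w_k − 14 = 7·(7t) − 14 = 7(7t − 2), so 7 | w_{k+1}.
Hence 7 | w_m for every m ≥ 1, by induction.

7 | w_m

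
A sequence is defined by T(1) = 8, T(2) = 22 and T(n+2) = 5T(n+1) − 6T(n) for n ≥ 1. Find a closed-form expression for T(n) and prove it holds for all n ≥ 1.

Claim: T(n) = 2^n + 2·3^n.

Base cases: T(1) = 8 and 2^1 + 2·3^1 = 8; T(2) = 22 and 2^2 + 2·3^2 = 22.
Assume T(i) = 2^i + 2·3^i for all 1 ≤ i ≤ j, where j ≥ 2.
Then T(j+1) = 5T(j) − 6T(j−1) = 5·(2^j + 2·3^j) − 6·(2^{j−1} + 2·3^{j−1}) = (5·2 − 6)2^{j−1} + 2·(5·3 − 6)3^{j−1} = 4·2^{j−1} + 18·3^{j−1} = 2^{j+1} + 2·3^{j+1}.
By strong induction, T(n) = 2^n + 2·3^n for all n ≥ 1.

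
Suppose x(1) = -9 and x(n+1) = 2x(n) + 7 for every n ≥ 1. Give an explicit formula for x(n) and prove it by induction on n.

Claim: x(n) = -2^n − 7.

Base case: x(1) = -9, and -2^1 − 7 = -2 − 7 = -9.
Assume x(k) = -2^k − 7 for some k ≥ 1.
Then x(k+1) = 2x(k) + 7 = 2·(-2^k − 7) + 7 = -2^{k+1} − 14 + 7 = -2^{k+1} − 7.
So the formula holds for k+1, and by induction x(n) = -2^n − 7 for all n ≥ 1.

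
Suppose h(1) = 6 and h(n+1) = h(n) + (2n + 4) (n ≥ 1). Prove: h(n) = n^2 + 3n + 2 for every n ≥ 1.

Base case: h(1) = 6, and 1^2 + 3·1 + 2 = 6.
Assume h(k) = k^2 + 3k + 2.
Then h(k+1) = h(k) + (2k + 4) = (k^2 + 3k + 2) + (2k + 4) = k^2 + 5k + 6,
and (k+1)^2 + 3·(k+1) + 2 = k^2 + 5k + 6.
By induction, h(n) = n^2 + 3n + 2 for all n ≥ 1.

h(n) = n^2 + 3n + 2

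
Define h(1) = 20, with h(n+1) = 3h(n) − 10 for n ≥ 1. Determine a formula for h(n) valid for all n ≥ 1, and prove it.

Claim: h(n) = 5·3^n + 5.

Base case: h(1) = 20, and 5·3^1 + 5 = 15 + 5 = 20.
Assume h(j) = 5·3^j + 5 for some j ≥ 1.
Then h(j+1) = 3h(j) − 10 = 3·(5·3^j + 5) − 10 = 15·3^j + 15 − 10 = 5·3^{j+1} + 5.
So the formula holds for j+1, and by induction h(n) = 5·3^n + 5 for all n ≥ 1.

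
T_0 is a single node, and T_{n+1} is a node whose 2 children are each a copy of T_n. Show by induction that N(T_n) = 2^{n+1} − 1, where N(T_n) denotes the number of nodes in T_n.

Base case: N(T_0) = 1, and 2^{0+1} − 1 = 1.
Assume N(T_k) = 2^{k+1} − 1.
Then N(T_{k+1}) = 1 + 2N(T_k) = 1 + 2(2^{k+1} − 1) = 2^{k+2} − 2 + 1 = 2^{k+2} − 1.
By induction, N(T_n) = 2^{n+1} − 1 for all n ≥ 0.

N(T_n) = 2^{n+1} − 1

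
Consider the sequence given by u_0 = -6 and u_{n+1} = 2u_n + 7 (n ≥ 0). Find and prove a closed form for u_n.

Claim: u_n = 2^n − 7.

Base case: u_0 = -6, and 2^0 − 7 = 1 − 7 = -6.
Assume u_j = 2^j − 7 for some j ≥ 0.
Then u_{j+1} = 2u_j + 7 = 2·(2^j − 7) + 7 = 2^{j+1} − 14 + 7 = 2^{j+1} − 7.
So the formula holds for j+1, and by induction u_n = 2^n − 7 for all n ≥ 0.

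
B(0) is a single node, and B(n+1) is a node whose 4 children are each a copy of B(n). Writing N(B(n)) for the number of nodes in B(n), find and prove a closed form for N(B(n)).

Claim: N(B(n)) = (4^{n+1} − 1)/3.

Base case: N(B(0)) = 1, and (4^{0+1} − 1)/3 = 1.
Assume N(B(m)) = (4^{m+1} − 1)/3.
Then N(B(m+1)) = 1 + 4N(B(m)) = 1 + 4·(4^{m+1} − 1)/3 = 1 + (4^{m+2} − 4)/3 = (3 + 4^{m+2} − 4)/3 = (4^{m+2} − 1)/3.
This completes the inductive step, so N(B(n)) = (4^{n+1} − 1)/3 for all n ≥ 0.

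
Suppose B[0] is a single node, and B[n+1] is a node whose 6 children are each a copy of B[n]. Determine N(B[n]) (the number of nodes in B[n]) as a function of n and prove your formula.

Claim: N(B[n]) = (6^{n+1} − 1)/5.

Base case: N(B[0]) = 1, and (6^{0+1} − 1)/5 = 1.
Assume N(B[m]) = (6^{m+1} − 1)/5.
Then N(B[m+1]) = 1 + 6N(B[m]) = 1 + 6·(6^{m+1} − 1)/5 = 1 + (6^{m+2} − 6)/5 = (5 + 6^{m+2} − 6)/5 = (6^{m+2} − 1)/5.
Hence N(B[n]) = (6^{n+1} − 1)/5 for every n ≥ 0, by induction.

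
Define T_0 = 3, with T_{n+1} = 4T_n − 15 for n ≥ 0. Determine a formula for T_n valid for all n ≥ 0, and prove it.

Claim: T_n = -2·4^n + 5.

Base case: T_0 = 3, and -2·4^0 + 5 = -2 + 5 = 3.
Assume T_k = -2·4^k + 5 for some k ≥ 0.
Then T_{k+1} = 4T_k − 15 = 4·(-2·4^k + 5) − 15 = -8·4^k + 20 − 15 = -2·4^{k+1} + 5.
So the formula holds for k+1, and by induction T_n = -2·4^n + 5 for all n ≥ 0.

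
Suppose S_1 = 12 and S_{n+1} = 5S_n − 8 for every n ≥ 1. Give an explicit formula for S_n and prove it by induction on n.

Claim: S_n = 2·5^n + 2.

Base case: S_1 = 12, and 2·5^1 + 2 = 10 + 2 = 12.
Assume S_k = 2·5^k + 2 for some k ≥ 1.
Then S_{k+1} = 5S_k − 8 = 5·(2·5^k + 2) − 8 = 10·5^k + 10 − 8 = 2·5^{k+1} + 2.
This completes the inductive step, so S_n = 2·5^n + 2 for all n ≥ 1.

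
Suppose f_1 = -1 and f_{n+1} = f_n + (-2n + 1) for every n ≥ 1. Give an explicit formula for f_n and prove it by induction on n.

Claim: f_n = -n^2 + 2n − 2.

Base case: f_1 = -1, and -1^2 + 2·1 − 2 = -1.
Assume f_m = -m^2 + 2m − 2.
Then f_{m+1} = f_m + (-2m + 1) = (-m^2 + 2m − 2) + (-2m + 1) = -m^2 − 1,
and -(m+1)^2 + 2·(m+1) − 2 = -m^2 − 1.
By induction, f_n = -n^2 + 2n − 2 for all n ≥ 1.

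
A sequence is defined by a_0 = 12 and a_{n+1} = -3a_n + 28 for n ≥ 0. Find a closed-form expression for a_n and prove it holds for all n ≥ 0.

Claim: a_n = 5·(-3)^n + 7.

Base case: a_0 = 12, and 5·(-3)^0 + 7 = 5 + 7 = 12.
Assume a_k = 5·(-3)^k + 7 for some k ≥ 0.
Then a_{k+1} = -3a_k + 28 = -3·(5·(-3)^k + 7) + 28 = -15·(-3)^k − 21 + 28 = 5·(-3)^{k+1} + 7.
This completes the inductive step, so a_n = 5·(-3)^n + 7 for all n ≥ 0.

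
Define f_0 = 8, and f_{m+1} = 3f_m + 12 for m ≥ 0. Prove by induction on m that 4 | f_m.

Base case: f_0 = 8 = 4·2, so 4 | f_0.
Assume 4 | f_j, so f_j = 4t for some integer t.
Then f_{j+1} = 3f_j + 12 = 3·(4t) + 12 = 4(3t + 3), so 4 | f_{j+1}.
Hence 4 | f_m for every m ≥ 0, by induction.

4 | f_m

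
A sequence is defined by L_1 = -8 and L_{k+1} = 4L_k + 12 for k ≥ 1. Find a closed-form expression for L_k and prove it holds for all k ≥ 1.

Claim: L_k = -4^k − 4.

Base case: L_1 = -8, and -4^1 − 4 = -4 − 4 = -8.
Assume L_m = -4^m − 4 for some m ≥ 1.
Then L_{m+1} = 4L_m + 12 = 4·(-4^m − 4) + 12 = -4^{m+1} − 16 + 12 = -4^{m+1} − 4.
So the formula holds for m+1, and by induction L_k = -4^k − 4 for all k ≥ 1.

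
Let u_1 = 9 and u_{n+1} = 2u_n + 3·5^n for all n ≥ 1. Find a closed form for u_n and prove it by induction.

Claim: u_n = 2·2^n + 5^n.

Base case: u_1 = 9, and 2·2^1 + 5^1 = 4 + 5 = 9.
Assume u_k = 2·2^k + 5^k for some k ≥ 1.
Then u_{k+1} = 2u_k + 3·5^k = 2·(2·2^k + 5^k) + 3·5^k = 2·2^{k+1} + 2·5^k + 3·5^k = 2·2^{k+1} + 5·5^k = 2·2^{k+1} + 5^{k+1}.
Hence u_n = 2·2^n + 5^n for every n ≥ 1, by induction.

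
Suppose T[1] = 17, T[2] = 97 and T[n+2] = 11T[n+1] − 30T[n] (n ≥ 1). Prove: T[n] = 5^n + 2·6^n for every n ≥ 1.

Base cases: T[1] = 17 and 5^1 + 2·6^1 = 17; T[2] = 97 and 5^2 + 2·6^2 = 97.
Assume T[j] = 5^j + 2·6^j for all 1 ≤ j ≤ r, where r ≥ 2.
Then T[r+1] = 11T[r] − 30T[r−1] = 11·(5^r + 2·6^r) − 30·(5^{r−1} + 2·6^{r−1}) = (11·5 − 30)5^{r−1} + 2·(11·6 − 30)6^{r−1} = 25·5^{r−1} + 72·6^{r−1} = 5^{r+1} + 2·6^{r+1}.
So the formula holds for r+1, and by strong induction T[n] = 5^n + 2·6^n for all n ≥ 1.

T[n] = 5^n + 2·6^n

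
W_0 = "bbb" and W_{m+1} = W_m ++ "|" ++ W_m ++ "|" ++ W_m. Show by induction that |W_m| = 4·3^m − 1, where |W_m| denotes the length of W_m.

Base case: |W_0| = 3, and 4·3^0 − 1 = 3.
Assume |W_r| = 4·3^r − 1.
Then |W_{r+1}| = 3|W_r| + 2 = 3(4·3^r − 1) + 2 = 4·3^{r+1} − 3 + 2 = 4·3^{r+1} − 1.
This completes the inductive step, so |W_m| = 4·3^m − 1 for all m ≥ 0.

|W_m| = 4·3^m − 1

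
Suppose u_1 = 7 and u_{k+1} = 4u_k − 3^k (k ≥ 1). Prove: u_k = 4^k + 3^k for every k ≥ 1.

Base case: u_1 = 7, and 4^1 + 3^1 = 4 + 3 = 7.
Assume u_j = 4^j + 3^j for some j ≥ 1.
Then u_{j+1} = 4u_j − 3^j = 4·(4^j + 3^j) − 3^j = 4^{j+1} + 4·3^j − 3^j = 4^{j+1} + 3·3^j = 4^{j+1} + 3^{j+1}.
Hence u_k = 4^k + 3^k for every k ≥ 1, by induction.

u_k = 4^k + 3^k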